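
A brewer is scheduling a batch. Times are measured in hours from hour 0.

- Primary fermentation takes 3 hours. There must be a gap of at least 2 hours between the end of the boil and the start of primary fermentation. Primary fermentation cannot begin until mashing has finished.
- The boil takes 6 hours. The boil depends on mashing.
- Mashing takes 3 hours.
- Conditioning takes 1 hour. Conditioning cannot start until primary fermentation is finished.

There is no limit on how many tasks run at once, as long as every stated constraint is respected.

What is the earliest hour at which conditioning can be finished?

Nothing blocks mashing, so it runs from hour 0 to hour 3.
The boil waits on mashing (finishes hour 3), so it starts at hour 3 and finishes at 3 + 6 = hour 9.
For primary fermentation: the boil (finishes hour 9, plus 2-hour gap → hour 11); mashing (finishes hour 3). Taking the maximum gives a start of hour 11, and it finishes at 11 + 3 = hour 14.
Conditioning cannot begin until primary fermentation (finishes hour 14). It runs from hour 14 to 14 + 1 = hour 15.

15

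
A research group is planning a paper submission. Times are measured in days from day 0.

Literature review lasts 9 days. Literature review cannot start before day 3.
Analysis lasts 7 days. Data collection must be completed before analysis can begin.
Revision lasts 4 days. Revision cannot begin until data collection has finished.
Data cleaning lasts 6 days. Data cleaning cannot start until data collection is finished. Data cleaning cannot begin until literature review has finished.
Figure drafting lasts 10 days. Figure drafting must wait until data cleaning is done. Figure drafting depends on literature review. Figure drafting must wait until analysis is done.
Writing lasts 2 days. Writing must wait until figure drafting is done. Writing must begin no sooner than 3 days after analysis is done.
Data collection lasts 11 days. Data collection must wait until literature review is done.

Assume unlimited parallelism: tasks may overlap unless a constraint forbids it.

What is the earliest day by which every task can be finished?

Literature review waits on its own release at day 3, so it starts at day 3 and finishes at 3 + 9 = day 12.
Data collection waits on literature review (finishes day 12), so it starts at day 12 and finishes at 12 + 11 = day 23.
Revision cannot begin until data collection (finishes day 23). It runs from day 23 to 23 + 4 = day 27.
After data collection (finishes day 23), analysis can start at day 23 and finishes at day 30.
For data cleaning: data collection (finishes day 23); literature review (finishes day 12). Taking the maximum gives a start of day 23, and it finishes at 23 + 6 = day 29.
Figure drafting cannot start until data cleaning (finishes day 29); literature review (finishes day 12); analysis (finishes day 30). The controlling bound is day 30, so figure drafting finishes at 30 + 10 = day 40.
Writing cannot start until figure drafting (finishes day 40); analysis (finishes day 30, plus 3-day gap → day 33). The controlling bound is day 40, so writing finishes at 40 + 2 = day 42.
All tasks are finished once the last one completes. Finish times: Literature review at 12, Data collection at 23, Data cleaning at 29, Analysis at 30, Figure drafting at 40, Writing at 42, Revision at 27. The latest is day 42.

42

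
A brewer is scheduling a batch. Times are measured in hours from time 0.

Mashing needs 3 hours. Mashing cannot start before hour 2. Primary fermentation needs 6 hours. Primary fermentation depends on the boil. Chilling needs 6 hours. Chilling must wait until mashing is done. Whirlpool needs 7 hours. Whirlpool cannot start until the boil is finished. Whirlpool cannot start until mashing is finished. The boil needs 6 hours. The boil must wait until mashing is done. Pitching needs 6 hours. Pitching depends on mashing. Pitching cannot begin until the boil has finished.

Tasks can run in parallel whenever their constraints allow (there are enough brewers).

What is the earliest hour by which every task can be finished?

Mashing waits on its own release at hour 2, so it starts at hour 2 and finishes at 2 + 3 = hour 5.
Chilling waits on mashing (finishes hour 5), so it starts at hour 5 and finishes at 5 + 6 = hour 11.
The boil waits on mashing (finishes hour 5), so it starts at hour 5 and finishes at 5 + 6 = hour 11.
Primary fermentation waits on the boil (finishes hour 11), so it starts at hour 11 and finishes at 11 + 6 = hour 17.
Pitching has to wait for mashing (finishes hour 5); the boil (finishes hour 11). The latest of these is hour 11, so pitching runs hour 11 to 11 + 6 = hour 17.
Whirlpool needs all of the boil (finishes hour 11); mashing (finishes hour 5). That puts its earliest start at hour 11; it finishes at 11 + 7 = hour 18.
All tasks are finished once the last one completes. Finish times: Mashing at 5, The boil at 11, Whirlpool at 18, Chilling at 11, Pitching at 17, Primary fermentation at 17. The latest is hour 18.

18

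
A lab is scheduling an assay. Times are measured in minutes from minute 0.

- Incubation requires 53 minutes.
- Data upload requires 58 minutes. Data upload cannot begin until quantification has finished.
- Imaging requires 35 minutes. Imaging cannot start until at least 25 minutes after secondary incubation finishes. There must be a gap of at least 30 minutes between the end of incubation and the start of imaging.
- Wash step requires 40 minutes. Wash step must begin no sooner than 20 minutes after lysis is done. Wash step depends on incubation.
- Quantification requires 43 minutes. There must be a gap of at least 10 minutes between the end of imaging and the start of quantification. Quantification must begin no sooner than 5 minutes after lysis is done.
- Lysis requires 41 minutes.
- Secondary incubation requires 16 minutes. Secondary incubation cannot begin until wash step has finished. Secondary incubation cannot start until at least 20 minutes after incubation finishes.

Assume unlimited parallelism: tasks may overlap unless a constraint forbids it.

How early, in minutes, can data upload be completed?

Incubation has no prerequisites, so it starts at minute 0 and finishes at minute 53.
Lysis has no prerequisites, so it starts at minute 0 and finishes at minute 41.
Wash step has to wait for lysis (finishes minute 41, plus 20-minute gap → minute 61); incubation (finishes minute 53). The latest of these is minute 61, so wash step runs minute 61 to 61 + 40 = minute 101.
Secondary incubation has to wait for wash step (finishes minute 101); incubation (finishes minute 53, plus 20-minute gap → minute 73). The latest of these is minute 101, so secondary incubation runs minute 101 to 101 + 16 = minute 117.
Imaging needs all of secondary incubation (finishes minute 117, plus 25-minute gap → minute 142); incubation (finishes minute 53, plus 30-minute gap → minute 83). That puts its earliest start at minute 142; it finishes at 142 + 35 = minute 177.
For quantification: imaging (finishes minute 177, plus 10-minute gap → minute 187); lysis (finishes minute 41, plus 5-minute gap → minute 46). Taking the maximum gives a start of minute 187, and it finishes at 187 + 43 = minute 230.
After quantification (finishes minute 230), data upload can start at minute 230 and finishes at minute 288.

288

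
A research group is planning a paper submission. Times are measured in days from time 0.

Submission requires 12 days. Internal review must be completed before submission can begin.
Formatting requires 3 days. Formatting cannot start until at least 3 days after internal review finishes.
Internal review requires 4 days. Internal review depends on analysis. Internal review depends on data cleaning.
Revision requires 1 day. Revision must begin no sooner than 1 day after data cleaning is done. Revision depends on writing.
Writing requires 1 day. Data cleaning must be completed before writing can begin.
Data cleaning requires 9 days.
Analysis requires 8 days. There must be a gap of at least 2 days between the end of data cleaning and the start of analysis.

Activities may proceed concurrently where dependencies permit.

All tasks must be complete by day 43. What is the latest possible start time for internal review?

To finish by day 43, formatting (duration 3) must start no later than day 40.
To finish by day 43, submission (duration 12) must start no later than day 31.
Internal review feeds formatting (must start by day 40, minus 3-day gap → day 37); submission (must start by day 31). Taking the minimum, internal review must finish by day 31 and start by 31 − 4 = day 27.

27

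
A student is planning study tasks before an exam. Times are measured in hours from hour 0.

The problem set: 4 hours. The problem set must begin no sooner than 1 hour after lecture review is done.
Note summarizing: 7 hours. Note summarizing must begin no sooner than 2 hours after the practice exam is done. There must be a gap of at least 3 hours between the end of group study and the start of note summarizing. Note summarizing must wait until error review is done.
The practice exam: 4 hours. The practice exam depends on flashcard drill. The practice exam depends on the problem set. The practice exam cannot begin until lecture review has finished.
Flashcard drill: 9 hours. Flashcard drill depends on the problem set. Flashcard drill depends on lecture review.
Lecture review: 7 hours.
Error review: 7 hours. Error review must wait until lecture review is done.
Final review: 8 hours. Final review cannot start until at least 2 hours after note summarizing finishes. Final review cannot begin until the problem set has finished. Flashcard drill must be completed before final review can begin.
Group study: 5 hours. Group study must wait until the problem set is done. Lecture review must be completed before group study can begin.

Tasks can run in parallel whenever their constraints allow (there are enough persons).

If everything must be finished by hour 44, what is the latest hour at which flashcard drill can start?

12

Final review has no dependents, so it just needs to finish by hour 44. Starting by 44 − 8 = hour 36 achieves that.
Since final review (must start by hour 36, minus 2-hour gap → hour 34) depends on it, note summarizing must finish by hour 34. Backing off its 7-hour duration gives a latest start of hour 27.
The practice exam must finish before note summarizing (must start by hour 27, minus 2-hour gap → hour 25). With a 4-hour duration, the practice exam must start by 25 − 4 = hour 21.
Flashcard drill feeds the practice exam (must start by hour 21); final review (must start by hour 36). Taking the minimum, flashcard drill must finish by hour 21 and start by 21 − 9 = hour 12.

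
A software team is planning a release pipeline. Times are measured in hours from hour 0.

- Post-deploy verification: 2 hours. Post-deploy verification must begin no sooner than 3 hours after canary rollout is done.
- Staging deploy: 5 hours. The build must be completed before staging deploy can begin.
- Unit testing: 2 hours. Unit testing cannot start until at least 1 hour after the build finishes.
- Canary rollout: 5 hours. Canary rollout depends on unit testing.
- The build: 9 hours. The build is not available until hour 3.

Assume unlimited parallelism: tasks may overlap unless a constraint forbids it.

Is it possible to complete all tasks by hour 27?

Yes

The build cannot begin until its own release at hour 3. It runs from hour 3 to 3 + 9 = hour 12.
Staging deploy waits on the build (finishes hour 12), so it starts at hour 12 and finishes at 12 + 5 = hour 17.
After the build (finishes hour 12, plus 1-hour gap → hour 13), unit testing can start at hour 13 and finishes at hour 15.
Canary rollout cannot begin until unit testing (finishes hour 15). It runs from hour 15 to 15 + 5 = hour 20.
After canary rollout (finishes hour 20, plus 3-hour gap → hour 23), post-deploy verification can start at hour 23 and finishes at hour 25.
Every task is finished by hour 25, which is no later than the deadline of 27, so the schedule is feasible.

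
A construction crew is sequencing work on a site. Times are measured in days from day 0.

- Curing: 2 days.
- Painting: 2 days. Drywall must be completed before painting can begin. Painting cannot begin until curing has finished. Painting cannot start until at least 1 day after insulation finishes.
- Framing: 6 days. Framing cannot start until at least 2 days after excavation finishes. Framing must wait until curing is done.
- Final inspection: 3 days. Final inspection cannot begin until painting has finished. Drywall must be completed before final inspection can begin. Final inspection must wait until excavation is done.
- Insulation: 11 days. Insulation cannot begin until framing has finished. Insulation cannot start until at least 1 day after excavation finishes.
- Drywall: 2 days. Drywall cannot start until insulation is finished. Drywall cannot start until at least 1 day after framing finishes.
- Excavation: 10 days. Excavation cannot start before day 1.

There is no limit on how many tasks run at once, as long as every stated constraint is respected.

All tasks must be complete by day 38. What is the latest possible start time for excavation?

2

Nothing follows final inspection; the deadline of day 38 is its only limit. It must start by 38 − 3 = day 35.
Painting must finish before final inspection (must start by day 35). With a 2-day duration, painting must start by 35 − 2 = day 33.
Drywall must finish in time for painting (must start by day 33); final inspection (must start by day 35). The tightest is day 33, so drywall must start by 33 − 2 = day 31.
For insulation: drywall (must start by day 31); painting (must start by day 33, minus 1-day gap → day 32). The most restrictive is day 31; with an 11-day duration, insulation must start by day 20.
Framing must finish in time for insulation (must start by day 20); drywall (must start by day 31, minus 1-day gap → day 30). The tightest is day 20, so framing must start by 20 − 6 = day 14.
For excavation: framing (must start by day 14, minus 2-day gap → day 12); insulation (must start by day 20, minus 1-day gap → day 19); final inspection (must start by day 35). The most restrictive is day 12; with a 10-day duration, excavation must start by day 2.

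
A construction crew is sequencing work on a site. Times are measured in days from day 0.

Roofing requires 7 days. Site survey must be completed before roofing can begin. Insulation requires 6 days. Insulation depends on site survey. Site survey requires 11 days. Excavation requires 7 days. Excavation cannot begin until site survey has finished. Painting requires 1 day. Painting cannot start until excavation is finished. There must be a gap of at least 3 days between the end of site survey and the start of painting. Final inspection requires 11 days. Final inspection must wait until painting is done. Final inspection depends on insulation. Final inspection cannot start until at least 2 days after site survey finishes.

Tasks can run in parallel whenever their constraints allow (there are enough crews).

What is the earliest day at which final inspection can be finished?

30

Site survey can start immediately at day 0; it finishes at day 11.
Insulation cannot begin until site survey (finishes day 11). It runs from day 11 to 11 + 6 = day 17.
Excavation waits on site survey (finishes day 11), so it starts at day 11 and finishes at 11 + 7 = day 18.
Painting cannot start until excavation (finishes day 18); site survey (finishes day 11, plus 3-day gap → day 14). The controlling bound is day 18, so painting finishes at 18 + 1 = day 19.
For final inspection: painting (finishes day 19); insulation (finishes day 17); site survey (finishes day 11, plus 2-day gap → day 13). Taking the maximum gives a start of day 19, and it finishes at 19 + 11 = day 30.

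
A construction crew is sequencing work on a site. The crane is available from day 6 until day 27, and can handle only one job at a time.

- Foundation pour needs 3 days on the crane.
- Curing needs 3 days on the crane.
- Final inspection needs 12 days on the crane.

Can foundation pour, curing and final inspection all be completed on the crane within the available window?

The crane window is 27 − 6 = 21 days.
Running back to back, the jobs need 3 + 3 + 12 = 18 days on the crane.
Since 18 ≤ 21, they fit within the window.

Yes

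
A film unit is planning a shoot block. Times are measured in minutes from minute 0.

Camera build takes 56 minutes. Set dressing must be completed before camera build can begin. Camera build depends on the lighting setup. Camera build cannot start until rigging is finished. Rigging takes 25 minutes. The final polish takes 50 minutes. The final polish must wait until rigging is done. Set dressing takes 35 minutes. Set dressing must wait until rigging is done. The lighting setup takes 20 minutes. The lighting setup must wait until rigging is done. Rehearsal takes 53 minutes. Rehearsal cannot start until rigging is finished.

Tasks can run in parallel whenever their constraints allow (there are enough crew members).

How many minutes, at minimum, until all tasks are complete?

Rigging can start immediately at minute 0; it finishes at minute 25.
After rigging (finishes minute 25), the final polish can start at minute 25 and finishes at minute 75.
After rigging (finishes minute 25), rehearsal can start at minute 25 and finishes at minute 78.
After rigging (finishes minute 25), the lighting setup can start at minute 25 and finishes at minute 45.
Set dressing cannot begin until rigging (finishes minute 25). It runs from minute 25 to 25 + 35 = minute 60.
For camera build: set dressing (finishes minute 60); the lighting setup (finishes minute 45); rigging (finishes minute 25). Taking the maximum gives a start of minute 60, and it finishes at 60 + 56 = minute 116.
All tasks are finished once the last one completes. Finish times: Rigging at 25, Set dressing at 60, The lighting setup at 45, Camera build at 116, Rehearsal at 78, The final polish at 75. The latest is minute 116.

116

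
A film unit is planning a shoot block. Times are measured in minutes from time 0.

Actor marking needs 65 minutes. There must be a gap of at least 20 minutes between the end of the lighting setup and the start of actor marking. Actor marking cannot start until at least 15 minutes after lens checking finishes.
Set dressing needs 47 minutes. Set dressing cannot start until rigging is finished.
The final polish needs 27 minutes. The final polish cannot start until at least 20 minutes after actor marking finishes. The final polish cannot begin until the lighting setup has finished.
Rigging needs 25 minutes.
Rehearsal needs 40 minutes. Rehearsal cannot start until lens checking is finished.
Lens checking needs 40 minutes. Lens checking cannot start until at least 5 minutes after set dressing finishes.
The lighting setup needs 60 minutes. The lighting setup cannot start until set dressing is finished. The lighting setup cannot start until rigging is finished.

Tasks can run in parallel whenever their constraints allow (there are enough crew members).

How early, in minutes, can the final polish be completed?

Nothing blocks rigging, so it runs from minute 0 to minute 25.
Set dressing waits on rigging (finishes minute 25), so it starts at minute 25 and finishes at 25 + 47 = minute 72.
Lens checking cannot begin until set dressing (finishes minute 72, plus 5-minute gap → minute 77). It runs from minute 77 to 77 + 40 = minute 117.
The lighting setup needs all of set dressing (finishes minute 72); rigging (finishes minute 25). That puts its earliest start at minute 72; it finishes at 72 + 60 = minute 132.
Actor marking has to wait for the lighting setup (finishes minute 132, plus 20-minute gap → minute 152); lens checking (finishes minute 117, plus 15-minute gap → minute 132). The latest of these is minute 152, so actor marking runs minute 152 to 152 + 65 = minute 217.
The final polish needs all of actor marking (finishes minute 217, plus 20-minute gap → minute 237); the lighting setup (finishes minute 132). That puts its earliest start at minute 237; it finishes at 237 + 27 = minute 264.

264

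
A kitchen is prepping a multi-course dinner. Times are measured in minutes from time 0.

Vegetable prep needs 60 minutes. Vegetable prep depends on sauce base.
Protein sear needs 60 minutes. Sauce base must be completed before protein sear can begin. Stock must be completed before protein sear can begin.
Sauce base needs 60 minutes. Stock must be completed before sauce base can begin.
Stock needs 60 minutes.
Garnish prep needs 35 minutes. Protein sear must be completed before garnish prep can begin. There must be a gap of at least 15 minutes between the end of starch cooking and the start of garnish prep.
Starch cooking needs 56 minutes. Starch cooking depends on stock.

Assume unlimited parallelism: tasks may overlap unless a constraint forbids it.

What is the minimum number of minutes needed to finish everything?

Nothing blocks stock, so it runs from minute 0 to minute 60.
Starch cooking waits on stock (finishes minute 60), so it starts at minute 60 and finishes at 60 + 56 = minute 116.
Sauce base cannot begin until stock (finishes minute 60). It runs from minute 60 to 60 + 60 = minute 120.
After sauce base (finishes minute 120), vegetable prep can start at minute 120 and finishes at minute 180.
Protein sear cannot start until sauce base (finishes minute 120); stock (finishes minute 60). The controlling bound is minute 120, so protein sear finishes at 120 + 60 = minute 180.
Garnish prep cannot start until protein sear (finishes minute 180); starch cooking (finishes minute 116, plus 15-minute gap → minute 131). The controlling bound is minute 180, so garnish prep finishes at 180 + 35 = minute 215.
All tasks are finished once the last one completes. Finish times: Stock at 60, Sauce base at 120, Protein sear at 180, Vegetable prep at 180, Starch cooking at 116, Garnish prep at 215. The latest is minute 215.

215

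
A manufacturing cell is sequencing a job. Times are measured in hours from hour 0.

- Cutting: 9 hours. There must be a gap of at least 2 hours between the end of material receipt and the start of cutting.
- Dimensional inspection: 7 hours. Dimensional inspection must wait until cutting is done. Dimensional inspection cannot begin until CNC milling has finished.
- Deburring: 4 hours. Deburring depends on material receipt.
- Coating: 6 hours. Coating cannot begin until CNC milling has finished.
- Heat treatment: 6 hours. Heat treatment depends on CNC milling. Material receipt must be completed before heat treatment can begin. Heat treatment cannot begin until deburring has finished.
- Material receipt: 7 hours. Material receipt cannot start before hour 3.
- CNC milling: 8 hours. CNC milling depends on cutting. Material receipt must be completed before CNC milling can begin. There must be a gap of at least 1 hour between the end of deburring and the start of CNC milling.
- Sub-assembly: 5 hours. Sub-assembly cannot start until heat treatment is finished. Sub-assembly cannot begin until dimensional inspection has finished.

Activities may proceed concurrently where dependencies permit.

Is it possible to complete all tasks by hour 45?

Yes

Material receipt waits on its own release at hour 3, so it starts at hour 3 and finishes at 3 + 7 = hour 10.
After material receipt (finishes hour 10), deburring can start at hour 10 and finishes at hour 14.
Cutting waits on material receipt (finishes hour 10, plus 2-hour gap → hour 12), so it starts at hour 12 and finishes at 12 + 9 = hour 21.
CNC milling has to wait for cutting (finishes hour 21); material receipt (finishes hour 10); deburring (finishes hour 14, plus 1-hour gap → hour 15). The latest of these is hour 21, so CNC milling runs hour 21 to 21 + 8 = hour 29.
Coating waits on CNC milling (finishes hour 29), so it starts at hour 29 and finishes at 29 + 6 = hour 35.
Dimensional inspection cannot start until cutting (finishes hour 21); CNC milling (finishes hour 29). The controlling bound is hour 29, so dimensional inspection finishes at 29 + 7 = hour 36.
For heat treatment: CNC milling (finishes hour 29); material receipt (finishes hour 10); deburring (finishes hour 14). Taking the maximum gives a start of hour 29, and it finishes at 29 + 6 = hour 35.
Sub-assembly has to wait for heat treatment (finishes hour 35); dimensional inspection (finishes hour 36). The latest of these is hour 36, so sub-assembly runs hour 36 to 36 + 5 = hour 41.
Every task is finished by hour 41, which is no later than the deadline of 45, so the schedule is feasible.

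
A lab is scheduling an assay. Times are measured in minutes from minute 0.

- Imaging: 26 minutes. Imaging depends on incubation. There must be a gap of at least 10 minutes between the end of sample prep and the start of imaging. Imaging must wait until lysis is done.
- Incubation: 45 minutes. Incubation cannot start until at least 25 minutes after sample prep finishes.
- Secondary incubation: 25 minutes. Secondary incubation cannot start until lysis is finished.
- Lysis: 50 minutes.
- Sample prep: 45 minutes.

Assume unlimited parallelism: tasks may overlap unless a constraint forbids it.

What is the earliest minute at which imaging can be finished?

Nothing blocks lysis, so it runs from minute 0 to minute 50.
Sample prep can start immediately at minute 0; it finishes at minute 45.
After sample prep (finishes minute 45, plus 25-minute gap → minute 70), incubation can start at minute 70 and finishes at minute 115.
Imaging cannot start until incubation (finishes minute 115); sample prep (finishes minute 45, plus 10-minute gap → minute 55); lysis (finishes minute 50). The controlling bound is minute 115, so imaging finishes at 115 + 26 = minute 141.

141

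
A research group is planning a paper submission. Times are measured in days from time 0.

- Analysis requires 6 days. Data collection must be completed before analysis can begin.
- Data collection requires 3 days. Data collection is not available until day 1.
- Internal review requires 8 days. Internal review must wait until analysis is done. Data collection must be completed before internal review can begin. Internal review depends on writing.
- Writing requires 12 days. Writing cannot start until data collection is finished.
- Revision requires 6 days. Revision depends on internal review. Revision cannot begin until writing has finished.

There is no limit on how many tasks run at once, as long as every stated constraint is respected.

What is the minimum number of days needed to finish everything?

30

After its own release at day 1, data collection can start at day 1 and finishes at day 4.
After data collection (finishes day 4), writing can start at day 4 and finishes at day 16.
Analysis cannot begin until data collection (finishes day 4). It runs from day 4 to 4 + 6 = day 10.
Internal review has to wait for analysis (finishes day 10); data collection (finishes day 4); writing (finishes day 16). The latest of these is day 16, so internal review runs day 16 to 16 + 8 = day 24.
Revision has to wait for internal review (finishes day 24); writing (finishes day 16). The latest of these is day 24, so revision runs day 24 to 24 + 6 = day 30.
All tasks are finished once the last one completes. Finish times: Data collection at 4, Analysis at 10, Writing at 16, Internal review at 24, Revision at 30. The latest is day 30.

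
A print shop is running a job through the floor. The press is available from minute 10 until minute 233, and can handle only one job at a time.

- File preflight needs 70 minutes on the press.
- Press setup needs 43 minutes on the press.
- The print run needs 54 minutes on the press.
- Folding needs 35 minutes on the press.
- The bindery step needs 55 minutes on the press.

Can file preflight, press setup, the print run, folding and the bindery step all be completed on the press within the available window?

The press window is 233 − 10 = 223 minutes.
Running back to back, the jobs need 70 + 43 + 54 + 35 + 55 = 257 minutes on the press.
Since 257 > 223, they cannot all fit.

No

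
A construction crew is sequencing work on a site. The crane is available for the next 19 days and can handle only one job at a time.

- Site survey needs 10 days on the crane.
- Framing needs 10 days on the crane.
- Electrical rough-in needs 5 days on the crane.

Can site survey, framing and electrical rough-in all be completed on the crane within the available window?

No

Running back to back, the jobs need 10 + 10 + 5 = 25 days on the crane.
Since 25 > 19, they cannot all fit.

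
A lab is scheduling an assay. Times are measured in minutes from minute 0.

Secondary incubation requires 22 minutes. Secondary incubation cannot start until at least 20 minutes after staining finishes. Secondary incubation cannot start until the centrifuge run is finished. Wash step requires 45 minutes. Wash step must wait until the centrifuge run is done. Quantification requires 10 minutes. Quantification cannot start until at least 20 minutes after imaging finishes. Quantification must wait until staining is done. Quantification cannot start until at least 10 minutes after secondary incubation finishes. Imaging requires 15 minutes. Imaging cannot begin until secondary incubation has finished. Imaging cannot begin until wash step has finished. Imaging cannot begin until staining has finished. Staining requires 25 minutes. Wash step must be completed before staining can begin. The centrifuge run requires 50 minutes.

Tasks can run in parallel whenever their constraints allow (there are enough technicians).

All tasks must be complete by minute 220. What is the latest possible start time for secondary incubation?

153

To finish by minute 220, quantification (duration 10) must start no later than minute 210.
Imaging must finish before quantification (must start by minute 210, minus 20-minute gap → minute 190). With a 15-minute duration, imaging must start by 190 − 15 = minute 175.
Secondary incubation has several dependents: imaging (must start by minute 175); quantification (must start by minute 210, minus 10-minute gap → minute 200). The earliest of those limits is minute 175, so secondary incubation must start by 175 − 22 = minute 153.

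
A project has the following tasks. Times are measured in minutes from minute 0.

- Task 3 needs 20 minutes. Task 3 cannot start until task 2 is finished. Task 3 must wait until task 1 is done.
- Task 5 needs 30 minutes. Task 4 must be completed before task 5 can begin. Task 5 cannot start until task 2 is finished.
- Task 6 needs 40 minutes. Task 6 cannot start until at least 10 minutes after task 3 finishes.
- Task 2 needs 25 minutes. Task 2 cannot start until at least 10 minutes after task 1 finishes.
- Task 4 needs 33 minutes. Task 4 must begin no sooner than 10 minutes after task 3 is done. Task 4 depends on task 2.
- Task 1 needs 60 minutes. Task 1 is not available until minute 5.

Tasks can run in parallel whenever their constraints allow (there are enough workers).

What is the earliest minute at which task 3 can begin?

Task 1 waits on its own release at minute 5, so it starts at minute 5 and finishes at 5 + 60 = minute 65.
Task 2 cannot begin until task 1 (finishes minute 65, plus 10-minute gap → minute 75). It runs from minute 75 to 75 + 25 = minute 100.
Task 3 waits on task 2 (finishes minute 100); task 1 (finishes minute 65). The latest of these is minute 100, which is the earliest task 3 can start.

100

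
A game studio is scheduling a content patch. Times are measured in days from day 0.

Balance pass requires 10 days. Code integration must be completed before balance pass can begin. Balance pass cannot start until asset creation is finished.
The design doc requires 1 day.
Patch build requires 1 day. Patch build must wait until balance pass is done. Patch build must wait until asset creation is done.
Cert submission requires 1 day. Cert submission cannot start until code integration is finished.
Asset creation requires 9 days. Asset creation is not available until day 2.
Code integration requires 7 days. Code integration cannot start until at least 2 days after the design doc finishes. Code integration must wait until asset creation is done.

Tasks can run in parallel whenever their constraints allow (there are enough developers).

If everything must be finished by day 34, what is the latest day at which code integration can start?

16

Nothing follows patch build; the deadline of day 34 is its only limit. It must start by 34 − 1 = day 33.
Balance pass must finish before patch build (must start by day 33). With a 10-day duration, balance pass must start by 33 − 10 = day 23.
Cert submission must finish by day 34; it takes 1 day, so it must start by 34 − 1 = day 33.
Code integration has several dependents: balance pass (must start by day 23); cert submission (must start by day 33). The earliest of those limits is day 23, so code integration must start by 23 − 7 = day 16.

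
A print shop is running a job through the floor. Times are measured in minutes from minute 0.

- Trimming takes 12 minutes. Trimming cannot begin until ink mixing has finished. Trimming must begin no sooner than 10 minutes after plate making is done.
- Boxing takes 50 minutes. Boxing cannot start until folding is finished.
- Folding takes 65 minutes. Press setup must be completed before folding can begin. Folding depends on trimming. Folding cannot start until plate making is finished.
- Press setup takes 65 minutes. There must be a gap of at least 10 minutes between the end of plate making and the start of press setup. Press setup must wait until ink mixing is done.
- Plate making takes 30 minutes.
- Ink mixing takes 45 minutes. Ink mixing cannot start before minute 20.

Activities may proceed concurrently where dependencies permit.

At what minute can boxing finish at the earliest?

Ink mixing cannot begin until its own release at minute 20. It runs from minute 20 to 20 + 45 = minute 65.
Nothing blocks plate making, so it runs from minute 0 to minute 30.
Trimming needs all of ink mixing (finishes minute 65); plate making (finishes minute 30, plus 10-minute gap → minute 40). That puts its earliest start at minute 65; it finishes at 65 + 12 = minute 77.
Press setup cannot start until plate making (finishes minute 30, plus 10-minute gap → minute 40); ink mixing (finishes minute 65). The controlling bound is minute 65, so press setup finishes at 65 + 65 = minute 130.
Folding has to wait for press setup (finishes minute 130); trimming (finishes minute 77); plate making (finishes minute 30). The latest of these is minute 130, so folding runs minute 130 to 130 + 65 = minute 195.
Boxing waits on folding (finishes minute 195), so it starts at minute 195 and finishes at 195 + 50 = minute 245.

245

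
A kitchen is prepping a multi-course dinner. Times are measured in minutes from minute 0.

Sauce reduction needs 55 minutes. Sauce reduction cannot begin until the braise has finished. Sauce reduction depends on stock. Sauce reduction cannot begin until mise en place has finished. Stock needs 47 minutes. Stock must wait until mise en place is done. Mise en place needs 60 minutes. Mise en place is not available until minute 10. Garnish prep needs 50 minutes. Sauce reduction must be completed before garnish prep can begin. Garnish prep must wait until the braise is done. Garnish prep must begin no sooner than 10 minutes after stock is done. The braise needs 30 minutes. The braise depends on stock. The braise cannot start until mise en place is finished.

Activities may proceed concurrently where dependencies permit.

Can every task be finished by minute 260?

After its own release at minute 10, mise en place can start at minute 10 and finishes at minute 70.
Stock waits on mise en place (finishes minute 70), so it starts at minute 70 and finishes at 70 + 47 = minute 117.
For the braise: stock (finishes minute 117); mise en place (finishes minute 70). Taking the maximum gives a start of minute 117, and it finishes at 117 + 30 = minute 147.
For sauce reduction: the braise (finishes minute 147); stock (finishes minute 117); mise en place (finishes minute 70). Taking the maximum gives a start of minute 147, and it finishes at 147 + 55 = minute 202.
Garnish prep cannot start until sauce reduction (finishes minute 202); the braise (finishes minute 147); stock (finishes minute 117, plus 10-minute gap → minute 127). The controlling bound is minute 202, so garnish prep finishes at 202 + 50 = minute 252.
Every task is finished by minute 252, which is no later than the deadline of 260, so the schedule is feasible.

Yes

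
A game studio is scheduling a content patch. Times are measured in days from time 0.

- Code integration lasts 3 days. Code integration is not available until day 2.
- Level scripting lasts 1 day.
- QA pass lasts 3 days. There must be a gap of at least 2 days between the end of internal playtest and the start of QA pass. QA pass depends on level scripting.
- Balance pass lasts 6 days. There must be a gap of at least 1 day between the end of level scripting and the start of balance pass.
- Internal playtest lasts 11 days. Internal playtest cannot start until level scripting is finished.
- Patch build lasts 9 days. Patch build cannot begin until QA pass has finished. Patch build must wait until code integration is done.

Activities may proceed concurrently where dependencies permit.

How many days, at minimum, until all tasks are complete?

After its own release at day 2, code integration can start at day 2 and finishes at day 5.
Nothing blocks level scripting, so it runs from day 0 to day 1.
After level scripting (finishes day 1, plus 1-day gap → day 2), balance pass can start at day 2 and finishes at day 8.
Internal playtest cannot begin until level scripting (finishes day 1). It runs from day 1 to 1 + 11 = day 12.
For QA pass: internal playtest (finishes day 12, plus 2-day gap → day 14); level scripting (finishes day 1). Taking the maximum gives a start of day 14, and it finishes at 14 + 3 = day 17.
Patch build cannot start until QA pass (finishes day 17); code integration (finishes day 5). The controlling bound is day 17, so patch build finishes at 17 + 9 = day 26.
All tasks are finished once the last one completes. Finish times: Level scripting at 1, Code integration at 5, Internal playtest at 12, Balance pass at 8, QA pass at 17, Patch build at 26. The latest is day 26.

26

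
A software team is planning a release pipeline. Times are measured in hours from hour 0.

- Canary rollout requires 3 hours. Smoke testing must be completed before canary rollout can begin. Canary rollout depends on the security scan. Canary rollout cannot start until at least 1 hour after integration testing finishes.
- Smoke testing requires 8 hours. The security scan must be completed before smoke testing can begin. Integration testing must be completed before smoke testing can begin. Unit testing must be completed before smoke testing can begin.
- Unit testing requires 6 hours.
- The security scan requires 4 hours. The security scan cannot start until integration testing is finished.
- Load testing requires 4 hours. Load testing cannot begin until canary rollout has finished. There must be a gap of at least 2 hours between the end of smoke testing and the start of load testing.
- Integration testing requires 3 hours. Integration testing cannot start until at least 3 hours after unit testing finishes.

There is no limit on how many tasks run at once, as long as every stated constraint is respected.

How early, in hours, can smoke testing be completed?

24

Unit testing can start immediately at hour 0; it finishes at hour 6.
Integration testing waits on unit testing (finishes hour 6, plus 3-hour gap → hour 9), so it starts at hour 9 and finishes at 9 + 3 = hour 12.
After integration testing (finishes hour 12), the security scan can start at hour 12 and finishes at hour 16.
Smoke testing cannot start until the security scan (finishes hour 16); integration testing (finishes hour 12); unit testing (finishes hour 6). The controlling bound is hour 16, so smoke testing finishes at 16 + 8 = hour 24.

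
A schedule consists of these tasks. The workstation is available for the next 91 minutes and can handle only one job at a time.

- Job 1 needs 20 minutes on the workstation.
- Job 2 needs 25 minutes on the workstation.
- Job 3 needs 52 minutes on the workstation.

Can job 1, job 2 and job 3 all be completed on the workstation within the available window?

No

Running back to back, the jobs need 20 + 25 + 52 = 97 minutes on the workstation.
Since 97 > 91, they cannot all fit.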